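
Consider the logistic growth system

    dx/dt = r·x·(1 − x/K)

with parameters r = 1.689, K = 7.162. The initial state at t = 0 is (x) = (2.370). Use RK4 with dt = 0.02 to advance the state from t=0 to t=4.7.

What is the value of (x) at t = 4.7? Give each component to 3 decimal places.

t=0.000: state=(2.370)
step 1 (dt=0.02): k1=(2.678), k2=(2.693), k3=(2.694), k4=(2.708); state += dt/6·(k1+2k2+2k3+k4)
t=0.020: state=(2.424)
t=0.040: state=(2.478)
t=0.060: state=(2.533)
continuing one RK4 step at a time; state shown every 10 steps (Δt=0.2):
t=0.200: state=(2.932)
t=0.400: state=(3.530)
t=0.600: state=(4.131)
t=0.800: state=(4.701)
t=1.000: state=(5.215)
t=1.200: state=(5.655)
t=1.400: state=(6.018)
t=1.600: state=(6.307)
t=1.800: state=(6.531)
t=2.000: state=(6.700)
t=2.200: state=(6.826)
t=2.400: state=(6.919)
t=2.600: state=(6.987)
t=2.800: state=(7.036)
t=3.000: state=(7.072)
t=3.200: state=(7.097)
t=3.400: state=(7.116)
t=3.600: state=(7.129)
t=3.800: state=(7.138)
t=4.000: state=(7.145)
t=4.200: state=(7.150)
t=4.400: state=(7.153)
t=4.600: state=(7.156)
t=4.700: state=(7.157)

(x) = (7.157)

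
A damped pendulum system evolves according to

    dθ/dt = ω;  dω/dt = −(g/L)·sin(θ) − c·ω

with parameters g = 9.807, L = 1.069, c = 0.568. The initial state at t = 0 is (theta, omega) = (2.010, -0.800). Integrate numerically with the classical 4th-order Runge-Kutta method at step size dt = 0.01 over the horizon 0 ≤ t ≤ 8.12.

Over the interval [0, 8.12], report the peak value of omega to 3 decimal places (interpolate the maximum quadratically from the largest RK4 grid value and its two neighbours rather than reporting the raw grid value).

max omega = 3.226

t=0.000: state=(2.010, -0.800)
step 1 (dt=0.01): k1=(-0.800, -7.849), k2=(-0.839, -7.842), k3=(-0.839, -7.843), k4=(-0.878, -7.837); state += dt/6·(k1+2k2+2k3+k4)
t=0.010: state=(2.002, -0.878)
t=0.020: state=(1.992, -0.957)
t=0.030: state=(1.982, -1.035)
continuing one RK4 step at a time; state shown every 50 steps (Δt=0.5):
t=0.500: state=(0.668, -4.259)
t=1.000: state=(-1.145, -1.866)
t=1.500: state=(-0.963, 2.336)
t=2.000: state=(0.507, 2.464)
t=2.500: state=(0.852, -1.099)
t=3.000: state=(-0.167, -2.187)
t=3.500: state=(-0.670, 0.392)
t=4.000: state=(0.000, 1.731)
t=4.500: state=(0.502, -0.012)
t=5.000: state=(0.076, -1.308)
t=5.500: state=(-0.367, -0.176)
t=6.000: state=(-0.106, 0.962)
t=6.500: state=(0.262, 0.256)
t=7.000: state=(0.112, -0.693)
t=7.500: state=(-0.184, -0.276)
t=8.000: state=(-0.105, 0.490)
t=8.120: state=(-0.043, 0.536)
largest grid value and its neighbours: omega(1.750)=3.22415, omega(1.760)=3.22591, omega(1.770)=3.22478
parabola through these three points peaks at t≈1.761 with omega≈3.22593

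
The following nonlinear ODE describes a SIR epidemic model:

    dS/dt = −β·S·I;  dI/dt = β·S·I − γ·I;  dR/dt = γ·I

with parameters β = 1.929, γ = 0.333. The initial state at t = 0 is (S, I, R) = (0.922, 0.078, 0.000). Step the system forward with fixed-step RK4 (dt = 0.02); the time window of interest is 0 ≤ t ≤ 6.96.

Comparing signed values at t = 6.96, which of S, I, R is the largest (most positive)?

t=0.000: state=(0.922, 0.078, 0.000)
step 1 (dt=0.02): k1=(-0.139, 0.113, 0.026), k2=(-0.141, 0.114, 0.026), k3=(-0.141, 0.114, 0.026), k4=(-0.142, 0.116, 0.027); state += dt/6·(k1+2k2+2k3+k4)
t=0.020: state=(0.919, 0.080, 0.001)
t=0.040: state=(0.916, 0.083, 0.001)
t=0.060: state=(0.913, 0.085, 0.002)
continuing one RK4 step at a time; state shown every 25 steps (Δt=0.5):
t=0.500: state=(0.827, 0.154, 0.019)
t=1.000: state=(0.676, 0.271, 0.054)
t=1.500: state=(0.488, 0.402, 0.110)
t=2.000: state=(0.315, 0.500, 0.186)
t=2.500: state=(0.190, 0.537, 0.273)
t=3.000: state=(0.113, 0.525, 0.362)
t=3.500: state=(0.070, 0.484, 0.446)
t=4.000: state=(0.045, 0.433, 0.522)
t=4.500: state=(0.030, 0.380, 0.590)
t=5.000: state=(0.021, 0.329, 0.649)
t=5.500: state=(0.016, 0.284, 0.700)
t=6.000: state=(0.012, 0.244, 0.744)
t=6.500: state=(0.010, 0.209, 0.781)
t=6.960: state=(0.008, 0.180, 0.811)
compare at T: S=0.008, I=0.180, R=0.811

largest component: R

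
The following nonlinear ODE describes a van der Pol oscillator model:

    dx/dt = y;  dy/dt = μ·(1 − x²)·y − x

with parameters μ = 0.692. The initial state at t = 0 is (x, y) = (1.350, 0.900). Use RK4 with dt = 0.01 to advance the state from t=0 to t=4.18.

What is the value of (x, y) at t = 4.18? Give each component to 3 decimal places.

t=0.000: state=(1.350, 0.900)
step 1 (dt=0.01): k1=(0.900, -1.862), k2=(0.891, -1.869), k3=(0.891, -1.869), k4=(0.881, -1.875); state += dt/6·(k1+2k2+2k3+k4)
t=0.010: state=(1.359, 0.881)
t=0.020: state=(1.368, 0.862)
t=0.030: state=(1.376, 0.844)
continuing one RK4 step at a time; state shown every 20 steps (Δt=0.2):
t=0.200: state=(1.492, 0.515)
t=0.400: state=(1.557, 0.148)
t=0.600: state=(1.555, -0.162)
t=0.800: state=(1.496, -0.414)
t=1.000: state=(1.392, -0.625)
t=1.200: state=(1.248, -0.815)
t=1.400: state=(1.066, -1.004)
t=1.600: state=(0.845, -1.209)
t=1.800: state=(0.581, -1.441)
t=2.000: state=(0.267, -1.703)
t=2.200: state=(-0.101, -1.971)
t=2.400: state=(-0.517, -2.166)
t=2.600: state=(-0.953, -2.152)
t=2.800: state=(-1.356, -1.823)
t=3.000: state=(-1.666, -1.243)
t=3.200: state=(-1.851, -0.621)
t=3.400: state=(-1.922, -0.116)
t=3.600: state=(-1.907, 0.241)
t=3.800: state=(-1.833, 0.488)
t=4.000: state=(-1.717, 0.670)
t=4.180: state=(-1.583, 0.808)

(x, y) = (-1.583, 0.808)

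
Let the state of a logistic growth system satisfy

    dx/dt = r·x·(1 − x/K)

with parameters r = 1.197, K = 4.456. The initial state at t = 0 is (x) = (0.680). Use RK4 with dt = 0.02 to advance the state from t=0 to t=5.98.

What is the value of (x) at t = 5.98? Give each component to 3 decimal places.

(x) = (4.437)

t=0.000: state=(0.680)
step 1 (dt=0.02): k1=(0.690), k2=(0.695), k3=(0.696), k4=(0.701); state += dt/6·(k1+2k2+2k3+k4)
t=0.020: state=(0.694)
t=0.040: state=(0.708)
t=0.060: state=(0.722)
continuing one RK4 step at a time; state shown every 10 steps (Δt=0.2):
t=0.200: state=(0.830)
t=0.400: state=(1.004)
t=0.600: state=(1.202)
t=0.800: state=(1.423)
t=1.000: state=(1.664)
t=1.200: state=(1.920)
t=1.400: state=(2.185)
t=1.600: state=(2.451)
t=1.800: state=(2.711)
t=2.000: state=(2.957)
t=2.200: state=(3.185)
t=2.400: state=(3.391)
t=2.600: state=(3.573)
t=2.800: state=(3.730)
t=3.000: state=(3.864)
t=3.200: state=(3.977)
t=3.400: state=(4.070)
t=3.600: state=(4.146)
t=3.800: state=(4.209)
t=4.000: state=(4.259)
t=4.200: state=(4.299)
t=4.400: state=(4.332)
t=4.600: state=(4.358)
t=4.800: state=(4.378)
t=5.000: state=(4.395)
t=5.200: state=(4.408)
t=5.400: state=(4.418)
t=5.600: state=(4.426)
t=5.800: state=(4.432)
t=5.980: state=(4.437)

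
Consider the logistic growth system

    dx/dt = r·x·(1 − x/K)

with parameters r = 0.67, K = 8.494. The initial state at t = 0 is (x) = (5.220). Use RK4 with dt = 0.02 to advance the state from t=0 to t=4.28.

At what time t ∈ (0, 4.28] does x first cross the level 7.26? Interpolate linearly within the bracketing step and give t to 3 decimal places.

t = 1.949

t=0.000: state=(5.220)
step 1 (dt=0.02): k1=(1.348), k2=(1.346), k3=(1.346), k4=(1.344); state += dt/6·(k1+2k2+2k3+k4)
t=0.020: state=(5.247)
t=0.040: state=(5.274)
t=0.060: state=(5.301)
continuing one RK4 step at a time; state shown every 10 steps (Δt=0.2):
t=0.200: state=(5.485)
t=0.400: state=(5.740)
t=0.600: state=(5.983)
t=0.800: state=(6.214)
t=1.000: state=(6.430)
t=1.200: state=(6.632)
t=1.400: state=(6.820)
t=1.600: state=(6.993)
t=1.800: state=(7.151)
t=1.940: state=(7.254)
next step: t=1.960: state=(7.268) — x has crossed 7.26
linear interpolation between t=1.940 (7.25383) and t=1.960 (7.26796) → t≈1.949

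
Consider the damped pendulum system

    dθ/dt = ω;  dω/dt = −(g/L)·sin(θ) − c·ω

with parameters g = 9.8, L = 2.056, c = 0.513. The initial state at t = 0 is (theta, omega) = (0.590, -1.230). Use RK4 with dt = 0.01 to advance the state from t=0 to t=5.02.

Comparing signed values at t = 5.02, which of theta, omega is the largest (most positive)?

t=0.000: state=(0.590, -1.230)
step 1 (dt=0.01): k1=(-1.230, -2.021), k2=(-1.240, -1.991), k3=(-1.240, -1.991), k4=(-1.250, -1.961); state += dt/6·(k1+2k2+2k3+k4)
t=0.010: state=(0.578, -1.250)
t=0.020: state=(0.565, -1.269)
t=0.030: state=(0.552, -1.288)
continuing one RK4 step at a time; state shown every 20 steps (Δt=0.2):
t=0.200: state=(0.312, -1.505)
t=0.400: state=(0.007, -1.499)
t=0.600: state=(-0.270, -1.229)
t=0.800: state=(-0.472, -0.773)
t=1.000: state=(-0.574, -0.237)
t=1.200: state=(-0.568, 0.282)
t=1.400: state=(-0.467, 0.708)
t=1.600: state=(-0.296, 0.978)
t=1.800: state=(-0.089, 1.055)
t=2.000: state=(0.113, 0.938)
t=2.200: state=(0.276, 0.666)
t=2.400: state=(0.374, 0.306)
t=2.600: state=(0.397, -0.070)
t=2.800: state=(0.349, -0.398)
t=3.000: state=(0.245, -0.627)
t=3.200: state=(0.107, -0.724)
t=3.400: state=(-0.036, -0.685)
t=3.600: state=(-0.158, -0.527)
t=3.800: state=(-0.241, -0.291)
t=4.000: state=(-0.273, -0.028)
t=4.200: state=(-0.254, 0.214)
t=4.400: state=(-0.192, 0.395)
t=4.600: state=(-0.102, 0.490)
t=4.800: state=(-0.002, 0.488)
t=5.000: state=(0.088, 0.400)
t=5.020: state=(0.096, 0.387)
compare at T: theta=0.096, omega=0.387

largest component: omega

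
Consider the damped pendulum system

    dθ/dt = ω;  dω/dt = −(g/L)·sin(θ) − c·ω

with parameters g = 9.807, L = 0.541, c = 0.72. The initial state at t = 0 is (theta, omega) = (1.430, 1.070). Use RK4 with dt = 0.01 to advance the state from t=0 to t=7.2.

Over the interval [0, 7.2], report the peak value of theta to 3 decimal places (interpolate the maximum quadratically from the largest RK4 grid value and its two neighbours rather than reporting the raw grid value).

max theta = 1.461

t=0.000: state=(1.430, 1.070)
step 1 (dt=0.01): k1=(1.070, -18.719), k2=(0.976, -18.665), k3=(0.977, -18.664), k4=(0.883, -18.608); state += dt/6·(k1+2k2+2k3+k4)
t=0.010: state=(1.440, 0.883)
t=0.020: state=(1.448, 0.698)
t=0.030: state=(1.454, 0.514)
continuing one RK4 step at a time; state shown every 25 steps (Δt=0.25):
t=0.250: state=(1.147, -3.155)
t=0.500: state=(0.048, -4.919)
t=0.750: state=(-0.909, -2.180)
t=1.000: state=(-0.957, 1.699)
t=1.250: state=(-0.209, 3.755)
t=1.500: state=(0.600, 2.168)
t=1.750: state=(0.746, -0.988)
t=2.000: state=(0.217, -2.834)
t=2.250: state=(-0.422, -1.823)
t=2.500: state=(-0.571, 0.647)
t=2.750: state=(-0.181, 2.153)
t=3.000: state=(0.312, 1.437)
t=3.250: state=(0.435, -0.475)
t=3.500: state=(0.139, -1.646)
t=3.750: state=(-0.238, -1.097)
t=4.000: state=(-0.331, 0.377)
t=4.250: state=(-0.101, 1.264)
t=4.500: state=(0.186, 0.824)
t=4.750: state=(0.251, -0.312)
t=5.000: state=(0.071, -0.971)
t=5.250: state=(-0.146, -0.611)
t=5.500: state=(-0.190, 0.262)
t=5.750: state=(-0.049, 0.747)
t=6.000: state=(0.115, 0.450)
t=6.250: state=(0.144, -0.221)
t=6.500: state=(0.033, -0.574)
t=6.750: state=(-0.091, -0.329)
t=7.000: state=(-0.109, 0.185)
t=7.200: state=(-0.043, 0.427)
largest grid value and its neighbours: theta(0.050)=1.46034, theta(0.060)=1.46092, theta(0.070)=1.45970
parabola through these three points peaks at t≈0.058 with theta≈1.46095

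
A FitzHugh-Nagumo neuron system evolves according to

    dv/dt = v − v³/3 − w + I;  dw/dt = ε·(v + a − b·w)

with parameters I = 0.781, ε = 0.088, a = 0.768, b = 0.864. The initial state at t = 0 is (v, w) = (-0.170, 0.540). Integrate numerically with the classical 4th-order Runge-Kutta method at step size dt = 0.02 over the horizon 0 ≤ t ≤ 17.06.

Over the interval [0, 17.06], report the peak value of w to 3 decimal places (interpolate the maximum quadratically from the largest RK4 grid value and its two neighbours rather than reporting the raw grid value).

max w = 1.623

t=0.000: state=(-0.170, 0.540)
step 1 (dt=0.02): k1=(0.073, 0.012), k2=(0.073, 0.012), k3=(0.073, 0.012), k4=(0.074, 0.012); state += dt/6·(k1+2k2+2k3+k4)
t=0.020: state=(-0.169, 0.540)
t=0.040: state=(-0.167, 0.540)
t=0.060: state=(-0.166, 0.541)
continuing one RK4 step at a time; state shown every 50 steps (Δt=1):
t=1.000: state=(-0.056, 0.555)
t=2.000: state=(0.216, 0.585)
t=3.000: state=(0.815, 0.649)
t=4.000: state=(1.480, 0.766)
t=5.000: state=(1.654, 0.911)
t=6.000: state=(1.619, 1.049)
t=7.000: state=(1.547, 1.171)
t=8.000: state=(1.467, 1.278)
t=9.000: state=(1.382, 1.370)
t=10.000: state=(1.292, 1.448)
t=11.000: state=(1.193, 1.513)
t=12.000: state=(1.080, 1.563)
t=13.000: state=(0.943, 1.600)
t=14.000: state=(0.757, 1.620)
t=15.000: state=(0.452, 1.619)
t=16.000: state=(-0.207, 1.580)
t=17.000: state=(-1.472, 1.459)
t=17.060: state=(-1.535, 1.448)
largest grid value and its neighbours: w(14.460)=1.62299, w(14.480)=1.62300, w(14.500)=1.62299
parabola through these three points peaks at t≈14.478 with w≈1.62300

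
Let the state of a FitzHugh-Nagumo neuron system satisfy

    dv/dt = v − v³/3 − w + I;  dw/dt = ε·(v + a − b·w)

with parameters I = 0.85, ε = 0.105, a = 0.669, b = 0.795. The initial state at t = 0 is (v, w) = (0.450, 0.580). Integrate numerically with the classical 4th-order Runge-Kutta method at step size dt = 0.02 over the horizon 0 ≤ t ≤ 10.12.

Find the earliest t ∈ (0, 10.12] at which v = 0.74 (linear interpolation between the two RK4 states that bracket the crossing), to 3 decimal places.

t=0.000: state=(0.450, 0.580)
step 1 (dt=0.02): k1=(0.690, 0.069), k2=(0.694, 0.070), k3=(0.694, 0.070), k4=(0.699, 0.070); state += dt/6·(k1+2k2+2k3+k4)
t=0.020: state=(0.464, 0.581)
t=0.040: state=(0.478, 0.583)
t=0.060: state=(0.492, 0.584)
t=0.360: state=(0.727, 0.610)
next step: t=0.380: state=(0.744, 0.611) — v has crossed 0.74
linear interpolation between t=0.360 (0.72717) and t=0.380 (0.74402) → t≈0.375

t = 0.375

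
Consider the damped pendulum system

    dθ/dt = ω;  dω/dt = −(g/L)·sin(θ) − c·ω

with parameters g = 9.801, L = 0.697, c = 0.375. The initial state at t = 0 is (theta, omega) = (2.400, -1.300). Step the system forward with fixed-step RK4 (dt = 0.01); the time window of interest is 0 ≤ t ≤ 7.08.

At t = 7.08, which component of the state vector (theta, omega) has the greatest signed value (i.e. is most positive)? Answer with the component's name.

t=0.000: state=(2.400, -1.300)
step 1 (dt=0.01): k1=(-1.300, -9.011), k2=(-1.345, -9.061), k3=(-1.345, -9.063), k4=(-1.391, -9.115); state += dt/6·(k1+2k2+2k3+k4)
t=0.010: state=(2.387, -1.391)
t=0.020: state=(2.372, -1.482)
t=0.030: state=(2.357, -1.575)
continuing one RK4 step at a time; state shown every 25 steps (Δt=0.25):
t=0.250: state=(1.759, -3.978)
t=0.500: state=(0.412, -6.427)
t=0.750: state=(-1.075, -4.714)
t=1.000: state=(-1.789, -1.013)
t=1.250: state=(-1.616, 2.360)
t=1.500: state=(-0.646, 5.132)
t=1.750: state=(0.660, 4.581)
t=2.000: state=(1.406, 1.236)
t=2.250: state=(1.279, -2.185)
t=2.500: state=(0.398, -4.493)
t=2.750: state=(-0.682, -3.547)
t=3.000: state=(-1.193, -0.425)
t=3.250: state=(-0.904, 2.607)
t=3.500: state=(-0.032, 3.900)
t=3.750: state=(0.785, 2.224)
t=4.000: state=(0.980, -0.690)
t=4.250: state=(0.492, -2.964)
t=4.500: state=(-0.309, -2.978)
t=4.750: state=(-0.809, -0.813)
t=5.000: state=(-0.691, 1.668)
t=5.250: state=(-0.086, 2.830)
t=5.500: state=(0.530, 1.759)
t=5.750: state=(0.698, -0.458)
t=6.000: state=(0.343, -2.173)
t=6.250: state=(-0.238, -2.135)
t=6.500: state=(-0.586, -0.492)
t=6.750: state=(-0.468, 1.348)
t=7.000: state=(-0.009, 2.050)
t=7.080: state=(0.150, 1.910)
compare at T: theta=0.150, omega=1.910

largest component: omega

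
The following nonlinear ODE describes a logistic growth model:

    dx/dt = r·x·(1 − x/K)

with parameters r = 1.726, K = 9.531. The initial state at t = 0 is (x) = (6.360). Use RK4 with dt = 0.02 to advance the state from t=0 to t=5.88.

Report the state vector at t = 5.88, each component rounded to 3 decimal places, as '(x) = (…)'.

t=0.000: state=(6.360)
step 1 (dt=0.02): k1=(3.652), k2=(3.631), k3=(3.631), k4=(3.609); state += dt/6·(k1+2k2+2k3+k4)
t=0.020: state=(6.433)
t=0.040: state=(6.504)
t=0.060: state=(6.575)
continuing one RK4 step at a time; state shown every 10 steps (Δt=0.2):
t=0.200: state=(7.044)
t=0.400: state=(7.625)
t=0.600: state=(8.098)
t=0.800: state=(8.469)
t=1.000: state=(8.754)
t=1.200: state=(8.967)
t=1.400: state=(9.125)
t=1.600: state=(9.240)
t=1.800: state=(9.323)
t=2.000: state=(9.383)
t=2.200: state=(9.426)
t=2.400: state=(9.456)
t=2.600: state=(9.478)
t=2.800: state=(9.493)
t=3.000: state=(9.504)
t=3.200: state=(9.512)
t=3.400: state=(9.518)
t=3.600: state=(9.521)
t=3.800: state=(9.524)
t=4.000: state=(9.526)
t=4.200: state=(9.528)
t=4.400: state=(9.529)
t=4.600: state=(9.529)
t=4.800: state=(9.530)
t=5.000: state=(9.530)
t=5.200: state=(9.530)
t=5.400: state=(9.531)
t=5.600: state=(9.531)
t=5.800: state=(9.531)
t=5.880: state=(9.531)

(x) = (9.531)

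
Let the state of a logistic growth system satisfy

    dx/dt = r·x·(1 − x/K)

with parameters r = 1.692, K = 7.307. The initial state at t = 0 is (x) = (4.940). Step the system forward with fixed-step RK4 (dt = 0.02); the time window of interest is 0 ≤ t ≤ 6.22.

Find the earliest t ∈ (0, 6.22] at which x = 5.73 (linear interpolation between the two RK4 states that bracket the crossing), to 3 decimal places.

t = 0.328

t=0.000: state=(4.940)
step 1 (dt=0.02): k1=(2.708), k2=(2.691), k3=(2.691), k4=(2.675); state += dt/6·(k1+2k2+2k3+k4)
t=0.020: state=(4.994)
t=0.040: state=(5.047)
t=0.060: state=(5.099)
t=0.320: state=(5.714)
next step: t=0.340: state=(5.756) — x has crossed 5.73
linear interpolation between t=0.320 (5.71385) and t=0.340 (5.75561) → t≈0.328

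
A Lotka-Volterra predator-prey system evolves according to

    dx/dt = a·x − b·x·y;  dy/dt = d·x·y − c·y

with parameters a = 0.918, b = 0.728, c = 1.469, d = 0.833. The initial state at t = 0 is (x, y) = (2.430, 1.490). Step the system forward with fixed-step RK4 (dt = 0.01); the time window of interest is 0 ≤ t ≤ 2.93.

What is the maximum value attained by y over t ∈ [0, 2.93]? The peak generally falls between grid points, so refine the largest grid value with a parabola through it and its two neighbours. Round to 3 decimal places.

t=0.000: state=(2.430, 1.490)
step 1 (dt=0.01): k1=(-0.405, 0.827), k2=(-0.412, 0.827), k3=(-0.412, 0.827), k4=(-0.419, 0.827); state += dt/6·(k1+2k2+2k3+k4)
t=0.010: state=(2.426, 1.498)
t=0.020: state=(2.422, 1.507)
t=0.030: state=(2.417, 1.515)
continuing one RK4 step at a time; state shown every 10 steps (Δt=0.1):
t=0.100: state=(2.383, 1.572)
t=0.200: state=(2.323, 1.651)
t=0.300: state=(2.251, 1.725)
t=0.400: state=(2.171, 1.791)
t=0.500: state=(2.085, 1.846)
t=0.600: state=(1.995, 1.889)
t=0.700: state=(1.903, 1.918)
t=0.800: state=(1.813, 1.933)
t=0.900: state=(1.726, 1.934)
t=1.000: state=(1.644, 1.922)
t=1.100: state=(1.568, 1.897)
t=1.200: state=(1.499, 1.861)
t=1.300: state=(1.438, 1.815)
t=1.400: state=(1.383, 1.763)
t=1.500: state=(1.337, 1.704)
t=1.600: state=(1.297, 1.642)
t=1.700: state=(1.264, 1.577)
t=1.800: state=(1.239, 1.511)
t=1.900: state=(1.219, 1.445)
t=2.000: state=(1.206, 1.381)
t=2.100: state=(1.198, 1.317)
t=2.200: state=(1.196, 1.257)
t=2.300: state=(1.199, 1.199)
t=2.400: state=(1.207, 1.144)
t=2.500: state=(1.219, 1.093)
t=2.600: state=(1.237, 1.045)
t=2.700: state=(1.258, 1.001)
t=2.800: state=(1.284, 0.961)
t=2.900: state=(1.314, 0.924)
t=2.930: state=(1.324, 0.914)
largest grid value and its neighbours: y(0.850)=1.93571, y(0.860)=1.93574, y(0.870)=1.93562
parabola through these three points peaks at t≈0.857 with y≈1.93574

max y = 1.936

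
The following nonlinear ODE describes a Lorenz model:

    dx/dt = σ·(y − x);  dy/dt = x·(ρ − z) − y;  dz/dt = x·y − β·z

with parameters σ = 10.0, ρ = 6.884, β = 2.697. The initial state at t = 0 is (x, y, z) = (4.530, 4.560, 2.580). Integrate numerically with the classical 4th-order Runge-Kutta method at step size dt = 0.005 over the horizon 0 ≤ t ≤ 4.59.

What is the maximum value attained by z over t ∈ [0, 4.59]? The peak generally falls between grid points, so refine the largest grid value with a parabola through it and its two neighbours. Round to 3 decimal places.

t=0.000: state=(4.530, 4.560, 2.580)
step 1 (dt=0.005): k1=(0.300, 14.937, 13.699), k2=(0.666, 14.748, 13.779), k3=(0.652, 14.751, 13.780), k4=(1.005, 14.565, 13.862); state += dt/6·(k1+2k2+2k3+k4)
t=0.005: state=(4.533, 4.634, 2.649)
t=0.010: state=(4.540, 4.706, 2.719)
t=0.015: state=(4.550, 4.776, 2.789)
continuing one RK4 step at a time; state shown every 40 steps (Δt=0.2):
t=0.200: state=(5.638, 6.087, 5.970)
t=0.400: state=(5.236, 4.461, 8.173)
t=0.600: state=(3.575, 2.906, 7.116)
t=0.800: state=(2.832, 2.733, 5.449)
t=1.000: state=(3.024, 3.282, 4.509)
t=1.200: state=(3.740, 4.161, 4.602)
t=1.400: state=(4.491, 4.756, 5.622)
t=1.600: state=(4.613, 4.468, 6.618)
t=1.800: state=(4.098, 3.800, 6.621)
t=2.000: state=(3.639, 3.505, 5.986)
t=2.200: state=(3.582, 3.648, 5.454)
t=2.400: state=(3.835, 4.000, 5.377)
t=2.600: state=(4.140, 4.256, 5.715)
t=2.800: state=(4.236, 4.211, 6.107)
t=3.000: state=(4.085, 3.978, 6.195)
t=3.200: state=(3.890, 3.818, 5.994)
t=3.400: state=(3.827, 3.836, 5.760)
t=3.600: state=(3.905, 3.965, 5.688)
t=3.800: state=(4.025, 4.075, 5.792)
t=4.000: state=(4.079, 4.080, 5.944)
t=4.200: state=(4.038, 4.002, 6.004)
t=4.400: state=(3.963, 3.930, 5.947)
t=4.590: state=(3.926, 3.921, 5.858)
largest grid value and its neighbours: z(0.410)=8.18118, z(0.415)=8.18187, z(0.420)=8.18029
parabola through these three points peaks at t≈0.414 with z≈8.18192

max z = 8.182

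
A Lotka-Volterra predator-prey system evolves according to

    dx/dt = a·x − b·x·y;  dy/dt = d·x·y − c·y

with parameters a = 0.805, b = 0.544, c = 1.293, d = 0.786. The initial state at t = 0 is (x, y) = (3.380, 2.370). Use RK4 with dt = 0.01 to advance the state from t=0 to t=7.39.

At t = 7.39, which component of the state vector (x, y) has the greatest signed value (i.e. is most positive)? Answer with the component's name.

largest component: y

t=0.000: state=(3.380, 2.370)
step 1 (dt=0.01): k1=(-1.637, 3.232), k2=(-1.663, 3.239), k3=(-1.663, 3.238), k4=(-1.688, 3.245); state += dt/6·(k1+2k2+2k3+k4)
t=0.010: state=(3.363, 2.402)
t=0.020: state=(3.346, 2.435)
t=0.030: state=(3.329, 2.467)
continuing one RK4 step at a time; state shown every 25 steps (Δt=0.25):
t=0.250: state=(2.834, 3.171)
t=0.500: state=(2.156, 3.748)
t=0.750: state=(1.559, 3.898)
t=1.000: state=(1.136, 3.667)
t=1.250: state=(0.869, 3.225)
t=1.500: state=(0.709, 2.721)
t=1.750: state=(0.619, 2.242)
t=2.000: state=(0.574, 1.824)
t=2.250: state=(0.562, 1.475)
t=2.500: state=(0.573, 1.193)
t=2.750: state=(0.606, 0.969)
t=3.000: state=(0.657, 0.794)
t=3.250: state=(0.729, 0.658)
t=3.500: state=(0.821, 0.555)
t=3.750: state=(0.936, 0.477)
t=4.000: state=(1.077, 0.421)
t=4.250: state=(1.248, 0.382)
t=4.500: state=(1.451, 0.360)
t=4.750: state=(1.690, 0.355)
t=5.000: state=(1.968, 0.368)
t=5.250: state=(2.285, 0.404)
t=5.500: state=(2.633, 0.474)
t=5.750: state=(2.997, 0.597)
t=6.000: state=(3.335, 0.805)
t=6.250: state=(3.578, 1.152)
t=6.500: state=(3.614, 1.698)
t=6.750: state=(3.340, 2.446)
t=7.000: state=(2.772, 3.240)
t=7.250: state=(2.093, 3.782)
t=7.390: state=(1.748, 3.896)
compare at T: x=1.748, y=3.896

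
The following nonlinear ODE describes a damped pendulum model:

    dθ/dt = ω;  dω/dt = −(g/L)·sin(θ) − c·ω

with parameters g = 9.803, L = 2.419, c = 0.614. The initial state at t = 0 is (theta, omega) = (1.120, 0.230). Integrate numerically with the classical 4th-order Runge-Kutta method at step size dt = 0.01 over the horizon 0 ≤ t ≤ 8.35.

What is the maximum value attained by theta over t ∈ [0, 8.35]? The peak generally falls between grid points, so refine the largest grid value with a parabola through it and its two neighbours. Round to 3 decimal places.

t=0.000: state=(1.120, 0.230)
step 1 (dt=0.01): k1=(0.230, -3.789), k2=(0.211, -3.779), k3=(0.211, -3.779), k4=(0.192, -3.769); state += dt/6·(k1+2k2+2k3+k4)
t=0.010: state=(1.122, 0.192)
t=0.020: state=(1.124, 0.155)
t=0.030: state=(1.125, 0.117)
continuing one RK4 step at a time; state shown every 50 steps (Δt=0.5):
t=0.500: state=(0.815, -1.315)
t=1.000: state=(0.011, -1.637)
t=1.500: state=(-0.588, -0.619)
t=2.000: state=(-0.581, 0.579)
t=2.500: state=(-0.134, 1.044)
t=3.000: state=(0.300, 0.570)
t=3.500: state=(0.383, -0.223)
t=4.000: state=(0.143, -0.635)
t=4.500: state=(-0.147, -0.436)
t=5.000: state=(-0.243, 0.057)
t=5.500: state=(-0.121, 0.375)
t=6.000: state=(0.066, 0.310)
t=6.500: state=(0.150, 0.015)
t=7.000: state=(0.092, -0.215)
t=7.500: state=(-0.024, -0.212)
t=8.000: state=(-0.091, -0.040)
t=8.350: state=(-0.082, 0.082)
largest grid value and its neighbours: theta(0.050)=1.12681, theta(0.060)=1.12705, theta(0.070)=1.12693
parabola through these three points peaks at t≈0.062 with theta≈1.12706

max theta = 1.127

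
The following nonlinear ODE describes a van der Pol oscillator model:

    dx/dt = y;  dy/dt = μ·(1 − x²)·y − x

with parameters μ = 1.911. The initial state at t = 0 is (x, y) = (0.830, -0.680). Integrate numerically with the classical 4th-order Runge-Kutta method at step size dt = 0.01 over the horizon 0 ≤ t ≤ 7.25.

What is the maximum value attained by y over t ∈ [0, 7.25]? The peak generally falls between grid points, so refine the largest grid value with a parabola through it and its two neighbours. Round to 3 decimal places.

t=0.000: state=(0.830, -0.680)
step 1 (dt=0.01): k1=(-0.680, -1.234), k2=(-0.686, -1.242), k3=(-0.686, -1.242), k4=(-0.692, -1.250); state += dt/6·(k1+2k2+2k3+k4)
t=0.010: state=(0.823, -0.692)
t=0.020: state=(0.816, -0.705)
t=0.030: state=(0.809, -0.718)
continuing one RK4 step at a time; state shown every 25 steps (Δt=0.25):
t=0.250: state=(0.616, -1.056)
t=0.500: state=(0.282, -1.676)
t=0.750: state=(-0.256, -2.687)
t=1.000: state=(-1.039, -3.322)
t=1.250: state=(-1.712, -1.772)
t=1.500: state=(-1.942, -0.280)
t=1.750: state=(-1.940, 0.196)
t=2.000: state=(-1.871, 0.328)
t=2.250: state=(-1.781, 0.385)
t=2.500: state=(-1.680, 0.429)
t=2.750: state=(-1.566, 0.481)
t=3.000: state=(-1.438, 0.549)
t=3.250: state=(-1.289, 0.646)
t=3.500: state=(-1.111, 0.795)
t=3.750: state=(-0.884, 1.046)
t=4.000: state=(-0.570, 1.508)
t=4.250: state=(-0.095, 2.387)
t=4.500: state=(0.656, 3.577)
t=4.750: state=(1.530, 2.869)
t=5.000: state=(1.960, 0.726)
t=5.250: state=(2.017, -0.093)
t=5.500: state=(1.963, -0.290)
t=5.750: state=(1.882, -0.352)
t=6.000: state=(1.789, -0.390)
t=6.250: state=(1.687, -0.430)
t=6.500: state=(1.574, -0.478)
t=6.750: state=(1.446, -0.544)
t=7.000: state=(1.299, -0.639)
t=7.250: state=(1.123, -0.784)
largest grid value and its neighbours: y(4.570)=3.70844, y(4.580)=3.70857, y(4.590)=3.70335
parabola through these three points peaks at t≈4.575 with y≈3.70918

max y = 3.709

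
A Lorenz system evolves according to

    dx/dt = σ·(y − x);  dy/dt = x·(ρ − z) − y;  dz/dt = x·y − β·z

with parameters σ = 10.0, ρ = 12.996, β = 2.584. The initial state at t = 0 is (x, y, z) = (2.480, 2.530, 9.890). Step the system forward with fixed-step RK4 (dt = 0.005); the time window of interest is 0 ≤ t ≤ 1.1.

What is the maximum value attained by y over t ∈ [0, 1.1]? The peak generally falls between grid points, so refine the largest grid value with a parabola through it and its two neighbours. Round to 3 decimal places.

t=0.000: state=(2.480, 2.530, 9.890)
step 1 (dt=0.005): k1=(0.500, 5.173, -19.281), k2=(0.617, 5.283, -19.122), k3=(0.617, 5.283, -19.121), k4=(0.733, 5.393, -18.961); state += dt/6·(k1+2k2+2k3+k4)
t=0.005: state=(2.483, 2.556, 9.794)
t=0.010: state=(2.487, 2.584, 9.700)
t=0.015: state=(2.493, 2.613, 9.608)
continuing one RK4 step at a time; state shown every 10 steps (Δt=0.05):
t=0.050: state=(2.563, 2.844, 9.007)
t=0.100: state=(2.760, 3.270, 8.296)
t=0.150: state=(3.073, 3.818, 7.774)
t=0.200: state=(3.506, 4.495, 7.473)
t=0.250: state=(4.063, 5.301, 7.437)
t=0.300: state=(4.741, 6.208, 7.726)
t=0.350: state=(5.519, 7.144, 8.403)
t=0.400: state=(6.341, 7.971, 9.499)
t=0.450: state=(7.107, 8.492, 10.966)
t=0.500: state=(7.675, 8.510, 12.612)
t=0.550: state=(7.900, 7.940, 14.116)
t=0.600: state=(7.707, 6.908, 15.141)
t=0.650: state=(7.137, 5.706, 15.506)
t=0.700: state=(6.336, 4.628, 15.254)
t=0.750: state=(5.486, 3.842, 14.569)
t=0.800: state=(4.729, 3.372, 13.658)
t=0.850: state=(4.144, 3.169, 12.676)
t=0.900: state=(3.755, 3.167, 11.721)
t=0.950: state=(3.551, 3.318, 10.852)
t=1.000: state=(3.514, 3.590, 10.106)
t=1.050: state=(3.622, 3.971, 9.511)
t=1.100: state=(3.859, 4.453, 9.096)
largest grid value and its neighbours: y(0.470)=8.56832, y(0.475)=8.57334, y(0.480)=8.57253
parabola through these three points peaks at t≈0.477 with y≈8.57372

max y = 8.574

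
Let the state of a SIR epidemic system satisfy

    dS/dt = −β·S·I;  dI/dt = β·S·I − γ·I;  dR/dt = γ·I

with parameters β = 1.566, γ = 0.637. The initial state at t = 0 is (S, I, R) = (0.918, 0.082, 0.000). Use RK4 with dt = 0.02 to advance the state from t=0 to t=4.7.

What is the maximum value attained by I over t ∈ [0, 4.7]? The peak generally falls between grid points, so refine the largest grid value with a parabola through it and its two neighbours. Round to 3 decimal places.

t=0.000: state=(0.918, 0.082, 0.000)
step 1 (dt=0.02): k1=(-0.118, 0.066, 0.052), k2=(-0.119, 0.066, 0.053), k3=(-0.119, 0.066, 0.053), k4=(-0.119, 0.066, 0.053); state += dt/6·(k1+2k2+2k3+k4)
t=0.020: state=(0.916, 0.083, 0.001)
t=0.040: state=(0.913, 0.085, 0.002)
t=0.060: state=(0.911, 0.086, 0.003)
continuing one RK4 step at a time; state shown every 10 steps (Δt=0.2):
t=0.200: state=(0.893, 0.096, 0.011)
t=0.400: state=(0.864, 0.111, 0.024)
t=0.600: state=(0.833, 0.128, 0.040)
t=0.800: state=(0.798, 0.145, 0.057)
t=1.000: state=(0.760, 0.163, 0.077)
t=1.200: state=(0.720, 0.181, 0.099)
t=1.400: state=(0.679, 0.198, 0.123)
t=1.600: state=(0.636, 0.215, 0.149)
t=1.800: state=(0.594, 0.229, 0.177)
t=2.000: state=(0.551, 0.241, 0.207)
t=2.200: state=(0.510, 0.251, 0.239)
t=2.400: state=(0.471, 0.257, 0.271)
t=2.600: state=(0.435, 0.261, 0.304)
t=2.800: state=(0.400, 0.262, 0.338)
t=3.000: state=(0.369, 0.260, 0.371)
t=3.200: state=(0.340, 0.256, 0.404)
t=3.400: state=(0.314, 0.250, 0.436)
t=3.600: state=(0.291, 0.242, 0.467)
t=3.800: state=(0.270, 0.232, 0.498)
t=4.000: state=(0.252, 0.222, 0.526)
t=4.200: state=(0.235, 0.211, 0.554)
t=4.400: state=(0.220, 0.199, 0.580)
t=4.600: state=(0.208, 0.188, 0.605)
t=4.700: state=(0.202, 0.182, 0.617)
largest grid value and its neighbours: I(2.740)=0.26213, I(2.760)=0.26214, I(2.780)=0.26213
parabola through these three points peaks at t≈2.761 with I≈0.26214

max I = 0.262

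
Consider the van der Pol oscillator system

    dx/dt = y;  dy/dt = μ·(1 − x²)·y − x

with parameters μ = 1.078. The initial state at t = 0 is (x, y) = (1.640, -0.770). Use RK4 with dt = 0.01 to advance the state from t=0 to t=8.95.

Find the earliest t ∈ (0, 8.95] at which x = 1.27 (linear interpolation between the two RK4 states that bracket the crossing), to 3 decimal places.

t = 0.436

t=0.000: state=(1.640, -0.770)
step 1 (dt=0.01): k1=(-0.770, -0.238), k2=(-0.771, -0.242), k3=(-0.771, -0.242), k4=(-0.772, -0.246); state += dt/6·(k1+2k2+2k3+k4)
t=0.010: state=(1.632, -0.772)
t=0.020: state=(1.625, -0.775)
t=0.030: state=(1.617, -0.778)
t=0.430: state=(1.275, -0.953)
next step: t=0.440: state=(1.266, -0.960) — x has crossed 1.27
linear interpolation between t=0.430 (1.27546) and t=0.440 (1.26590) → t≈0.436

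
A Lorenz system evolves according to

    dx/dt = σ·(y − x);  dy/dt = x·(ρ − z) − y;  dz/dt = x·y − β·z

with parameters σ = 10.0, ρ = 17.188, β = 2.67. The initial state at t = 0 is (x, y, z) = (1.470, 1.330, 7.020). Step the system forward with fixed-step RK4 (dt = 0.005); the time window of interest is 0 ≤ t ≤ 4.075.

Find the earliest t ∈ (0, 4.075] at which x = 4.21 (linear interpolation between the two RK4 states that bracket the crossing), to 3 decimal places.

t=0.000: state=(1.470, 1.330, 7.020)
step 1 (dt=0.005): k1=(-1.400, 13.617, -16.788), k2=(-1.025, 13.609, -16.631), k3=(-1.034, 13.618, -16.631), k4=(-0.667, 13.618, -16.473); state += dt/6·(k1+2k2+2k3+k4)
t=0.005: state=(1.465, 1.398, 6.937)
t=0.010: state=(1.463, 1.466, 6.855)
t=0.015: state=(1.465, 1.535, 6.775)
continuing one RK4 step at a time; state shown every 40 steps (Δt=0.2):
t=0.200: state=(3.414, 5.516, 5.319)
t=0.230: state=(4.110, 6.657, 5.570)
next step: t=0.235: state=(4.239, 6.865, 5.636) — x has crossed 4.21
linear interpolation between t=0.230 (4.11009) and t=0.235 (4.23939) → t≈0.234

t = 0.234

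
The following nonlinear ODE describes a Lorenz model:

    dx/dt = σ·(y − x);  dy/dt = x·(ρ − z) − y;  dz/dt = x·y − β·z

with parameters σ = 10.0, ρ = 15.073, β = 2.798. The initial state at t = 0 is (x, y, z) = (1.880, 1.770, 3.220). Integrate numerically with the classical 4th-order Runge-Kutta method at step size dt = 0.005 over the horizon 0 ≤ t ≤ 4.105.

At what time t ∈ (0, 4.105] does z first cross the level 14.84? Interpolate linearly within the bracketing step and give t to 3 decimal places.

t = 0.365

t=0.000: state=(1.880, 1.770, 3.220)
step 1 (dt=0.005): k1=(-1.100, 20.514, -5.682), k2=(-0.560, 20.456, -5.551), k3=(-0.575, 20.472, -5.550), k4=(-0.048, 20.429, -5.417); state += dt/6·(k1+2k2+2k3+k4)
t=0.005: state=(1.877, 1.872, 3.192)
t=0.010: state=(1.879, 1.974, 3.166)
t=0.015: state=(1.887, 2.076, 3.141)
continuing one RK4 step at a time; state shown every 40 steps (Δt=0.2):
t=0.200: state=(4.732, 7.601, 4.120)
t=0.360: state=(10.443, 13.384, 14.358)
next step: t=0.365: state=(10.585, 13.342, 14.856) — z has crossed 14.84
linear interpolation between t=0.360 (14.35789) and t=0.365 (14.85621) → t≈0.365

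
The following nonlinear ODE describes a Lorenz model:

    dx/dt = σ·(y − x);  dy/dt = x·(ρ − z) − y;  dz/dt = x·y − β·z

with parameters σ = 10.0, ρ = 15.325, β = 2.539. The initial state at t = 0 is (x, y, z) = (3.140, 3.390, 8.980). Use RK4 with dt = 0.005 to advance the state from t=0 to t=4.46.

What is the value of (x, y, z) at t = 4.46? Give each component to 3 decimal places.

(x, y, z) = (5.672, 6.339, 12.731)

t=0.000: state=(3.140, 3.390, 8.980)
step 1 (dt=0.005): k1=(2.500, 16.533, -12.156), k2=(2.851, 16.627, -11.927), k3=(2.844, 16.631, -11.925), k4=(3.189, 16.728, -11.694); state += dt/6·(k1+2k2+2k3+k4)
t=0.005: state=(3.154, 3.473, 8.920)
t=0.010: state=(3.172, 3.557, 8.863)
t=0.015: state=(3.193, 3.643, 8.808)
continuing one RK4 step at a time; state shown every 40 steps (Δt=0.2):
t=0.200: state=(5.732, 7.852, 9.296)
t=0.400: state=(9.090, 9.051, 17.462)
t=0.600: state=(5.323, 3.082, 17.156)
t=0.800: state=(3.109, 3.032, 11.938)
t=1.000: state=(4.390, 5.693, 9.631)
t=1.200: state=(7.725, 9.218, 13.513)
t=1.400: state=(7.367, 5.572, 18.111)
t=1.600: state=(4.139, 3.287, 14.281)
t=1.800: state=(4.099, 4.790, 10.964)
t=2.000: state=(6.472, 7.928, 12.031)
t=2.200: state=(7.844, 7.255, 16.944)
t=2.400: state=(5.278, 4.048, 15.692)
t=2.600: state=(4.281, 4.494, 12.297)
t=2.800: state=(5.764, 6.892, 11.867)
t=3.000: state=(7.529, 7.708, 15.502)
t=3.200: state=(6.110, 4.961, 16.207)
t=3.400: state=(4.667, 4.522, 13.375)
t=3.600: state=(5.427, 6.226, 12.190)
t=3.800: state=(7.046, 7.537, 14.494)
t=4.000: state=(6.555, 5.720, 16.116)
t=4.200: state=(5.100, 4.732, 14.147)
t=4.400: state=(5.312, 5.831, 12.658)
t=4.460: state=(5.672, 6.339, 12.731)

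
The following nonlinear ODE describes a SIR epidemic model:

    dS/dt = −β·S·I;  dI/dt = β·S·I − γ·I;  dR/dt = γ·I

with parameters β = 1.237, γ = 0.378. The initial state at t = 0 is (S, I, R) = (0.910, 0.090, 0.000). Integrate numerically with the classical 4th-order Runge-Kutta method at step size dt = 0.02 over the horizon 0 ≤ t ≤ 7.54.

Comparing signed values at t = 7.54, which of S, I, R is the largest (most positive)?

largest component: R

t=0.000: state=(0.910, 0.090, 0.000)
step 1 (dt=0.02): k1=(-0.101, 0.067, 0.034), k2=(-0.102, 0.068, 0.034), k3=(-0.102, 0.068, 0.034), k4=(-0.103, 0.068, 0.035); state += dt/6·(k1+2k2+2k3+k4)
t=0.020: state=(0.908, 0.091, 0.001)
t=0.040: state=(0.906, 0.093, 0.001)
t=0.060: state=(0.904, 0.094, 0.002)
continuing one RK4 step at a time; state shown every 25 steps (Δt=0.5):
t=0.500: state=(0.851, 0.129, 0.020)
t=1.000: state=(0.775, 0.176, 0.049)
t=1.500: state=(0.684, 0.229, 0.087)
t=2.000: state=(0.584, 0.281, 0.136)
t=2.500: state=(0.484, 0.323, 0.193)
t=3.000: state=(0.393, 0.350, 0.257)
t=3.500: state=(0.315, 0.361, 0.324)
t=4.000: state=(0.252, 0.356, 0.392)
t=4.500: state=(0.203, 0.339, 0.458)
t=5.000: state=(0.166, 0.314, 0.520)
t=5.500: state=(0.138, 0.286, 0.576)
t=6.000: state=(0.117, 0.256, 0.628)
t=6.500: state=(0.101, 0.226, 0.673)
t=7.000: state=(0.088, 0.199, 0.713)
t=7.500: state=(0.079, 0.173, 0.748)
t=7.540: state=(0.078, 0.171, 0.751)
compare at T: S=0.078, I=0.171, R=0.751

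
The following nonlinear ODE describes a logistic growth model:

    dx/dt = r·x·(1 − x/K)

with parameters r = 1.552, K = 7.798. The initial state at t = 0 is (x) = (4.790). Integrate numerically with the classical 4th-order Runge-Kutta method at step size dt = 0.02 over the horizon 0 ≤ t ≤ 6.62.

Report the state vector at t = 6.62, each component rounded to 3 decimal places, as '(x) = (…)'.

t=0.000: state=(4.790)
step 1 (dt=0.02): k1=(2.868), k2=(2.857), k3=(2.857), k4=(2.847); state += dt/6·(k1+2k2+2k3+k4)
t=0.020: state=(4.847)
t=0.040: state=(4.904)
t=0.060: state=(4.960)
continuing one RK4 step at a time; state shown every 25 steps (Δt=0.5):
t=0.500: state=(6.050)
t=1.000: state=(6.882)
t=1.500: state=(7.348)
t=2.000: state=(7.584)
t=2.500: state=(7.698)
t=3.000: state=(7.752)
t=3.500: state=(7.777)
t=4.000: state=(7.788)
t=4.500: state=(7.793)
t=5.000: state=(7.796)
t=5.500: state=(7.797)
t=6.000: state=(7.798)
t=6.500: state=(7.798)
t=6.620: state=(7.798)

(x) = (7.798)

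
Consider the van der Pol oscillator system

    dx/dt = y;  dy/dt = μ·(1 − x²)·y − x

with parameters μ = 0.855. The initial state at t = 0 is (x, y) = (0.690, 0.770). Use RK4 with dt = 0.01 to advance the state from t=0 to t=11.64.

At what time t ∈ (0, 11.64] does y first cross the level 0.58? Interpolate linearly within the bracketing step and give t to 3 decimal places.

t=0.000: state=(0.690, 0.770)
step 1 (dt=0.01): k1=(0.770, -0.345), k2=(0.768, -0.353), k3=(0.768, -0.353), k4=(0.766, -0.361); state += dt/6·(k1+2k2+2k3+k4)
t=0.010: state=(0.698, 0.766)
t=0.020: state=(0.705, 0.763)
t=0.030: state=(0.713, 0.759)
t=0.310: state=(0.904, 0.588)
next step: t=0.320: state=(0.910, 0.579) — y has crossed 0.58
linear interpolation between t=0.310 (0.58751) and t=0.320 (0.57932) → t≈0.319

t = 0.319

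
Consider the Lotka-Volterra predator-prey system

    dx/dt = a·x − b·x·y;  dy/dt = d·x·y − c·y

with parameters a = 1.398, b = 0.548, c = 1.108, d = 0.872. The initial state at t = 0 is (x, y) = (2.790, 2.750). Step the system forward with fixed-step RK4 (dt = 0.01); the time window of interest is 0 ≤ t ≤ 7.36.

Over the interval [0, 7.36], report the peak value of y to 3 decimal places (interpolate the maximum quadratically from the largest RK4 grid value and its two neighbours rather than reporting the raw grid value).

max y = 5.205

t=0.000: state=(2.790, 2.750)
step 1 (dt=0.01): k1=(-0.304, 3.643), k2=(-0.332, 3.664), k3=(-0.332, 3.664), k4=(-0.360, 3.684); state += dt/6·(k1+2k2+2k3+k4)
t=0.010: state=(2.787, 2.787)
t=0.020: state=(2.783, 2.824)
t=0.030: state=(2.778, 2.861)
continuing one RK4 step at a time; state shown every 25 steps (Δt=0.25):
t=0.250: state=(2.539, 3.750)
t=0.500: state=(2.014, 4.684)
t=0.750: state=(1.445, 5.171)
t=1.000: state=(1.008, 5.106)
t=1.250: state=(0.730, 4.666)
t=1.500: state=(0.569, 4.068)
t=1.750: state=(0.482, 3.455)
t=2.000: state=(0.443, 2.894)
t=2.250: state=(0.437, 2.414)
t=2.500: state=(0.458, 2.017)
t=2.750: state=(0.504, 1.697)
t=3.000: state=(0.577, 1.447)
t=3.250: state=(0.681, 1.257)
t=3.500: state=(0.821, 1.121)
t=3.750: state=(1.005, 1.036)
t=4.000: state=(1.240, 1.003)
t=4.250: state=(1.532, 1.027)
t=4.500: state=(1.877, 1.128)
t=4.750: state=(2.251, 1.341)
t=5.000: state=(2.594, 1.726)
t=5.250: state=(2.790, 2.362)
t=5.500: state=(2.697, 3.277)
t=5.750: state=(2.276, 4.292)
t=6.000: state=(1.696, 5.019)
t=6.250: state=(1.187, 5.196)
t=6.500: state=(0.840, 4.899)
t=6.750: state=(0.631, 4.350)
t=7.000: state=(0.515, 3.731)
t=7.250: state=(0.456, 3.142)
t=7.360: state=(0.443, 2.904)
largest grid value and its neighbours: y(0.830)=5.20476, y(0.840)=5.20509, y(0.850)=5.20458
parabola through these three points peaks at t≈0.839 with y≈5.20510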